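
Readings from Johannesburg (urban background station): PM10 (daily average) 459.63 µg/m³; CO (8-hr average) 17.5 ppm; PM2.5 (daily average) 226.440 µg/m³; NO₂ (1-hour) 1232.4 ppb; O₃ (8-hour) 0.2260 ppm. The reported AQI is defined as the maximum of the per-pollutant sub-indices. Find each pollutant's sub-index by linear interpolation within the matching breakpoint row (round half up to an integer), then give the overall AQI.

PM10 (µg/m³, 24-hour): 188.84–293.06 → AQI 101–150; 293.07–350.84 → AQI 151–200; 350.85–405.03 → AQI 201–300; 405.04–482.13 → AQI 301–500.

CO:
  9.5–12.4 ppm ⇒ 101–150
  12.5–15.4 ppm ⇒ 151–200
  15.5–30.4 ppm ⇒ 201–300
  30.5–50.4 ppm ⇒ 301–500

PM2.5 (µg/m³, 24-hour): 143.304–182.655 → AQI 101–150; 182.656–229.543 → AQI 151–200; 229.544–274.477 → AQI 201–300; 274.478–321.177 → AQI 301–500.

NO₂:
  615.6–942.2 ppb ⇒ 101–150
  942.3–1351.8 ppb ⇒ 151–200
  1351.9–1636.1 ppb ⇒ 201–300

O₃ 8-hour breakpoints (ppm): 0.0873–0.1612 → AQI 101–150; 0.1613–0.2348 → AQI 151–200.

442

PM10: 459.63 lies in 405.04–482.13, so I_lo=301, I_hi=500, C_lo=405.04, C_hi=482.13.
(500−301)/(482.13−405.04) × (459.63−405.04) + 301 = 199/77.09 × 54.59 + 301 ≈ 441.92 → 442.
CO: 17.5 lies in 15.5–30.4, so I_lo=201, I_hi=300, C_lo=15.5, C_hi=30.4.
(300−201)/(30.4−15.5) × (17.5−15.5) + 201 = 99/14.9 × 2.0 + 201 ≈ 214.29 → 214.
PM2.5: row 182.656–229.543 (AQI 151–200). (200−151)·(226.440−182.656)/(229.543−182.656) + 151 = 49·43.784/46.887 + 151 ≈ 196.76 → 197.
NO₂: row 942.3–1351.8 (AQI 151–200). (200−151)·(1232.4−942.3)/(1351.8−942.3) + 151 = 49·290.1/409.5 + 151 ≈ 185.71 → 186.
O₃: 0.2260 lies in 0.1613–0.2348, so I_lo=151, I_hi=200, C_lo=0.1613, C_hi=0.2348.
(200−151)/(0.2348−0.1613) × (0.2260−0.1613) + 151 = 49/0.0735 × 0.0647 + 151 ≈ 194.13 → 194.
Sub-indices: PM10→442, CO→214, PM2.5→197, NO₂→186, O₃→194. Overall AQI = max = 442; dominant pollutant is PM10.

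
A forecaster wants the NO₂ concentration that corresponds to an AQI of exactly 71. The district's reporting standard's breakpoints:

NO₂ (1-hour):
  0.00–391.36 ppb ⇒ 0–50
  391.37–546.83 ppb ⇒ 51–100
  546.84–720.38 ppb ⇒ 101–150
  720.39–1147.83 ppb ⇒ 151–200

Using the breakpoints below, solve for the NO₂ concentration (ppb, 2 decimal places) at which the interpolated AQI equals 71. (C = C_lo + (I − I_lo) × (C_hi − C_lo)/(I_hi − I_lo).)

AQI 71 lies in the 51–100 band, which corresponds to 391.37–546.83 ppb.
C = 391.37 + (71−51)×(546.83−391.37)/(100−51) = 391.37 + 20×155.46/49 ≈ 454.8231 ppb → 454.82 ppb to 2 dp.

454.82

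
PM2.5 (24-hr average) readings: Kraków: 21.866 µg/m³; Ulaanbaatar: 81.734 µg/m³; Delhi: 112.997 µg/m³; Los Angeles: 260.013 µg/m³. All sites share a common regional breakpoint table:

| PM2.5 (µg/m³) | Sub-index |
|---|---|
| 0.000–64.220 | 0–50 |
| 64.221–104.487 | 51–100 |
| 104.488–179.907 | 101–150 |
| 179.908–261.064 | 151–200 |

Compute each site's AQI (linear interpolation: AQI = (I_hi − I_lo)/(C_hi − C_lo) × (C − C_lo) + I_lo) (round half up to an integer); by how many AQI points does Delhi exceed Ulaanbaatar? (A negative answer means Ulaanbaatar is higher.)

Kraków: 21.866 lies in 0.000–64.220, so I_lo=0, I_hi=50, C_lo=0.000, C_hi=64.220.
(50−0)/(64.220−0.000) × (21.866−0.000) + 0 = 50/64.220 × 21.866 + 0 ≈ 17.02 → 17.
Ulaanbaatar: 81.734 ∈ [64.221, 104.487] ↔ index [51, 100].
51 + (81.734−64.221)·(100−51)/(104.487−64.221) = 51 + 17.513·49/40.266 ≈ 72.31, so AQI = 72.
Delhi: 112.997 ∈ [104.488, 179.907] ↔ index [101, 150].
101 + (112.997−104.488)·(150−101)/(179.907−104.488) = 101 + 8.509·49/75.419 ≈ 106.53, so AQI = 107.
Los Angeles 260.013: bracket 179.908–261.064 → index 151–200; slope 49/81.156, offset 80.105.
AQI = 151 + 49/81.156·80.105 ≈ 199.37 ⇒ 199.
AQIs: Kraków=17, Ulaanbaatar=72, Delhi=107, Los Angeles=199. Delhi (107) − Ulaanbaatar (72) = 35.

35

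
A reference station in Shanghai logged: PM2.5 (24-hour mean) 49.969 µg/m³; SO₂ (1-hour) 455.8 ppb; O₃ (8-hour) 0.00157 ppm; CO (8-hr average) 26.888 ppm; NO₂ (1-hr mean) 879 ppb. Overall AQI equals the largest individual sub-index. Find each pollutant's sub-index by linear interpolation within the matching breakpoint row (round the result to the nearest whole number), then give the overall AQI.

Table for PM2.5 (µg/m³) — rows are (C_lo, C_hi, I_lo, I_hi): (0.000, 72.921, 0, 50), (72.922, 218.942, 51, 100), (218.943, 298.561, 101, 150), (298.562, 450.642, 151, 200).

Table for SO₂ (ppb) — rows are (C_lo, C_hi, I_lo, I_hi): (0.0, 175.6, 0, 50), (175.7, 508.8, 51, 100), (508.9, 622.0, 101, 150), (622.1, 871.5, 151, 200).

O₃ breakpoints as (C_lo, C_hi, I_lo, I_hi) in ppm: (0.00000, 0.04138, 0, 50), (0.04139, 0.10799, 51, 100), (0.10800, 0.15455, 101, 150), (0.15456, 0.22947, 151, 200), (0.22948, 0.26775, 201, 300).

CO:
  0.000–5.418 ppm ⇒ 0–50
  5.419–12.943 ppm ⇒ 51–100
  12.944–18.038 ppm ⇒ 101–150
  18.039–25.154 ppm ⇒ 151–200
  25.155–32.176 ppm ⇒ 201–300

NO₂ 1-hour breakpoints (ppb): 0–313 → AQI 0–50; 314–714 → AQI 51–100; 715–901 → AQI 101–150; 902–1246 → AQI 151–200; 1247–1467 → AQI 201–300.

PM2.5: row 0.000–72.921 (AQI 0–50). (50−0)·(49.969−0.000)/(72.921−0.000) + 0 = 50·49.969/72.921 + 0 ≈ 34.26 → 34.
SO₂: 455.8 ∈ [175.7, 508.8] ↔ index [51, 100].
51 + (455.8−175.7)·(100−51)/(508.8−175.7) = 51 + 280.1·49/333.1 ≈ 92.20, so AQI = 92.
O₃: 0.00157 ∈ [0.00000, 0.04138] ↔ index [0, 50].
0 + (0.00157−0.00000)·(50−0)/(0.04138−0.00000) = 0 + 0.00157·50/0.04138 ≈ 1.90, so AQI = 2.
CO 26.888: bracket 25.155–32.176 → index 201–300; slope 99/7.021, offset 1.733.
AQI = 201 + 99/7.021·1.733 ≈ 225.44 ⇒ 225.
NO₂: row 715–901 (AQI 101–150). (150−101)·(879−715)/(901−715) + 101 = 49·164/186 + 101 ≈ 144.20 → 144.
Sub-indices: PM2.5→34, SO₂→92, O₃→2, CO→225, NO₂→144. Overall AQI = max = 225; dominant pollutant is CO.
AQI 225: Very Unhealthy.

225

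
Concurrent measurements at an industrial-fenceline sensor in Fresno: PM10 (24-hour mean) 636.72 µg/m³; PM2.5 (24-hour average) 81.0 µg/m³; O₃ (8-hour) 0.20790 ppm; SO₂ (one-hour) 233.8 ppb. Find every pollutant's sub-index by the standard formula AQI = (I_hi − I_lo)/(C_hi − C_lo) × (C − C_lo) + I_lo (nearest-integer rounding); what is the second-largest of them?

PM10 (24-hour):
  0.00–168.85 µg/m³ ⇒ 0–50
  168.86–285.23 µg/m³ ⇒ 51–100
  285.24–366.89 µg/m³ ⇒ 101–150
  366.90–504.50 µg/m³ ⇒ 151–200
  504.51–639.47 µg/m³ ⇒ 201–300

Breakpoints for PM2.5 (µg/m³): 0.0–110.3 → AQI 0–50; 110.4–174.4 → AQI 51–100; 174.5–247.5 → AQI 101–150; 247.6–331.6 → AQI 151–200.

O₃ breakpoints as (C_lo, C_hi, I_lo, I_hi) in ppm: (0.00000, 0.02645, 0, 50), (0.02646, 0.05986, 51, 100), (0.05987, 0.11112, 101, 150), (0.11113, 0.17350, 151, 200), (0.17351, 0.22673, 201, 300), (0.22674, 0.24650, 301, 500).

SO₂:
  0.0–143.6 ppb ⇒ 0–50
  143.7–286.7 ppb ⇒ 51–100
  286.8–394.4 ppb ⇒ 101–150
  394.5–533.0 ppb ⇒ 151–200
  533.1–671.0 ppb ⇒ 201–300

265

PM10: 636.72 lies in 504.51–639.47, so I_lo=201, I_hi=300, C_lo=504.51, C_hi=639.47.
(300−201)/(639.47−504.51) × (636.72−504.51) + 201 = 99/134.96 × 132.21 + 201 ≈ 297.98 → 298.
PM2.5: row 0.0–110.3 (AQI 0–50). (50−0)·(81.0−0.0)/(110.3−0.0) + 0 = 50·81.0/110.3 + 0 ≈ 36.72 → 37.
O₃: 0.20790 lies in 0.17351–0.22673, so I_lo=201, I_hi=300, C_lo=0.17351, C_hi=0.22673.
(300−201)/(0.22673−0.17351) × (0.20790−0.17351) + 201 = 99/0.05322 × 0.03439 + 201 ≈ 264.97 → 265.
SO₂: 233.8 lies in 143.7–286.7, so I_lo=51, I_hi=100, C_lo=143.7, C_hi=286.7.
(100−51)/(286.7−143.7) × (233.8−143.7) + 51 = 49/143.0 × 90.1 + 51 ≈ 81.87 → 82.
Sub-indices: PM10→298, PM2.5→37, O₃→265, SO₂→82. Ranked high→low: 298, 265, 82, 37. Second-highest sub-index = 265.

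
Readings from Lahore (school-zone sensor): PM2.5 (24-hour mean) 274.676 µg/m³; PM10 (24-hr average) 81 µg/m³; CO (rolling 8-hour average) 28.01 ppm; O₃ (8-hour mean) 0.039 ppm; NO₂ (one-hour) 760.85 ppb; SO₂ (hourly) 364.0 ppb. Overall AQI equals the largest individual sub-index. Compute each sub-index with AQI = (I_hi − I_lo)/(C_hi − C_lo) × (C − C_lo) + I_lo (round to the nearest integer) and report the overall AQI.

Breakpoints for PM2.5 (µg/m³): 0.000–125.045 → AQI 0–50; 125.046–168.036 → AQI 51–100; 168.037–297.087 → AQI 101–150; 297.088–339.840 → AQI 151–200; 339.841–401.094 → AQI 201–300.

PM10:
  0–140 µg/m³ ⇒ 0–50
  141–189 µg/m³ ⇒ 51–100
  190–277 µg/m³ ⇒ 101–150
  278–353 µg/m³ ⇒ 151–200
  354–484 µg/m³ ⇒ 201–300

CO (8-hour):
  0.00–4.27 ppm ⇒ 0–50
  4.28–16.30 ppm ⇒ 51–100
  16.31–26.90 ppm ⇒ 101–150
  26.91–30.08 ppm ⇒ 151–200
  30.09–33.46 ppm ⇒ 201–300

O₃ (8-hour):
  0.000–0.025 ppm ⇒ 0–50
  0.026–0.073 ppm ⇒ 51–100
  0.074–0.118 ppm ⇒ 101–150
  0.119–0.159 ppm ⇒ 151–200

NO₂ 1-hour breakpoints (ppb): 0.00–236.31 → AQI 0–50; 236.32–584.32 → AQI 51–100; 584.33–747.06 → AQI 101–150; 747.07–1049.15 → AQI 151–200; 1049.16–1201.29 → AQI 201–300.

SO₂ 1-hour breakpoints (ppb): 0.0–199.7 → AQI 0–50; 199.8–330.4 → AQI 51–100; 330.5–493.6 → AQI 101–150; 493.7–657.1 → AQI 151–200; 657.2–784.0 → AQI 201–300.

168

PM2.5: row 168.037–297.087 (AQI 101–150). (150−101)·(274.676−168.037)/(297.087−168.037) + 101 = 49·106.639/129.050 + 101 ≈ 141.49 → 141.
PM10 81: bracket 0–140 → index 0–50; slope 50/140, offset 81.
AQI = 0 + 50/140·81 ≈ 28.93 ⇒ 29.
CO: 28.01 lies in 26.91–30.08, so I_lo=151, I_hi=200, C_lo=26.91, C_hi=30.08.
(200−151)/(30.08−26.91) × (28.01−26.91) + 151 = 49/3.17 × 1.10 + 151 ≈ 168.00 → 168.
O₃: 0.039 lies in 0.026–0.073, so I_lo=51, I_hi=100, C_lo=0.026, C_hi=0.073.
(100−51)/(0.073−0.026) × (0.039−0.026) + 51 = 49/0.047 × 0.013 + 51 ≈ 64.55 → 65.
NO₂: 760.85 lies in 747.07–1049.15, so I_lo=151, I_hi=200, C_lo=747.07, C_hi=1049.15.
(200−151)/(1049.15−747.07) × (760.85−747.07) + 151 = 49/302.08 × 13.78 + 151 ≈ 153.24 → 153.
SO₂: 364.0 lies in 330.5–493.6, so I_lo=101, I_hi=150, C_lo=330.5, C_hi=493.6.
(150−101)/(493.6−330.5) × (364.0−330.5) + 101 = 49/163.1 × 33.5 + 101 ≈ 111.06 → 111.
Sub-indices: PM2.5→141, PM10→29, CO→168, O₃→65, NO₂→153, SO₂→111. Overall AQI = max = 168; dominant pollutant is CO.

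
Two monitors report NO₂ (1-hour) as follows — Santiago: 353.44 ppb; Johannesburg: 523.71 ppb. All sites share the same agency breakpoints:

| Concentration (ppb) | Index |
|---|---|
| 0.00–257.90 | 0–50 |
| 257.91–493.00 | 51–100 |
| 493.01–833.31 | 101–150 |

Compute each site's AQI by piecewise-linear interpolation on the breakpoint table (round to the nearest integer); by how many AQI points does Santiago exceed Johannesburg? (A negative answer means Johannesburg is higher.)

Santiago 353.44: bracket 257.91–493.00 → index 51–100; slope 49/235.09, offset 95.53.
AQI = 51 + 49/235.09·95.53 ≈ 70.91 ⇒ 71.
Johannesburg: row 493.01–833.31 (AQI 101–150). (150−101)·(523.71−493.01)/(833.31−493.01) + 101 = 49·30.70/340.30 + 101 ≈ 105.42 → 105.
AQIs: Santiago=71, Johannesburg=105. Santiago (71) − Johannesburg (105) = -34.

-34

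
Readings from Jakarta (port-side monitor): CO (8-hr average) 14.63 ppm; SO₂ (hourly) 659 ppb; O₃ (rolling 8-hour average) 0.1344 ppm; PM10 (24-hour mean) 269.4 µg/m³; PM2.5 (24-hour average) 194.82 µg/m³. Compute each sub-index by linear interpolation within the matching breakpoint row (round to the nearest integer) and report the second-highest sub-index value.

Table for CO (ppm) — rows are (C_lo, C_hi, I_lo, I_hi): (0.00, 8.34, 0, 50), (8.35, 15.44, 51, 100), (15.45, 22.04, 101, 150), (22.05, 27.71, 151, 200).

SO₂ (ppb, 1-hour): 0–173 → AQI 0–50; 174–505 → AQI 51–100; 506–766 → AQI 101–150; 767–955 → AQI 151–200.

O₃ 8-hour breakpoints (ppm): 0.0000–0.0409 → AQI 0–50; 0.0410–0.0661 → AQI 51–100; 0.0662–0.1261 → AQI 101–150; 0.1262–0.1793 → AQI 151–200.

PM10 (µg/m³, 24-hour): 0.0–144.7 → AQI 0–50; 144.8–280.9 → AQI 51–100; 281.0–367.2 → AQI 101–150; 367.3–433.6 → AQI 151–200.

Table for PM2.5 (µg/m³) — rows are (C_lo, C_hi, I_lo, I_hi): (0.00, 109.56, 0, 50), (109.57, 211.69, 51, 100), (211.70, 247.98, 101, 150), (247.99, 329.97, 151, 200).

CO: 14.63 lies in 8.35–15.44, so I_lo=51, I_hi=100, C_lo=8.35, C_hi=15.44.
(100−51)/(15.44−8.35) × (14.63−8.35) + 51 = 49/7.09 × 6.28 + 51 ≈ 94.40 → 94.
SO₂ 659: bracket 506–766 → index 101–150; slope 49/260, offset 153.
AQI = 101 + 49/260·153 ≈ 129.83 ⇒ 130.
O₃: 0.1344 lies in 0.1262–0.1793, so I_lo=151, I_hi=200, C_lo=0.1262, C_hi=0.1793.
(200−151)/(0.1793−0.1262) × (0.1344−0.1262) + 151 = 49/0.0531 × 0.0082 + 151 ≈ 158.57 → 159.
PM10: 269.4 lies in 144.8–280.9, so I_lo=51, I_hi=100, C_lo=144.8, C_hi=280.9.
(100−51)/(280.9−144.8) × (269.4−144.8) + 51 = 49/136.1 × 124.6 + 51 ≈ 95.86 → 96.
PM2.5: 194.82 ∈ [109.57, 211.69] ↔ index [51, 100].
51 + (194.82−109.57)·(100−51)/(211.69−109.57) = 51 + 85.25·49/102.12 ≈ 91.91, so AQI = 92.
Sub-indices: CO→94, SO₂→130, O₃→159, PM10→96, PM2.5→92. Ranked high→low: 159, 130, 96, 94, 92. Second-highest sub-index = 130.

130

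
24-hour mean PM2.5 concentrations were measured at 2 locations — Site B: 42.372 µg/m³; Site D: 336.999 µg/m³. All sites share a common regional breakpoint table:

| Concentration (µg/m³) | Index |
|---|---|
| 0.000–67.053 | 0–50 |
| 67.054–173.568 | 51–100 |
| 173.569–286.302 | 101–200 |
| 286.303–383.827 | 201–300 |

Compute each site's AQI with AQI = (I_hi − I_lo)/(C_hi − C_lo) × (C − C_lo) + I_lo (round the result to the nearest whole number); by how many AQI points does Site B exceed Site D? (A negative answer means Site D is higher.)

Site B: 42.372 lies in 0.000–67.053, so I_lo=0, I_hi=50, C_lo=0.000, C_hi=67.053.
(50−0)/(67.053−0.000) × (42.372−0.000) + 0 = 50/67.053 × 42.372 + 0 ≈ 31.60 → 32.
Site D: 336.999 lies in 286.303–383.827, so I_lo=201, I_hi=300, C_lo=286.303, C_hi=383.827.
(300−201)/(383.827−286.303) × (336.999−286.303) + 201 = 99/97.524 × 50.696 + 201 ≈ 252.46 → 252.
AQIs: Site B=32, Site D=252. Site B (32) − Site D (252) = -220.

-220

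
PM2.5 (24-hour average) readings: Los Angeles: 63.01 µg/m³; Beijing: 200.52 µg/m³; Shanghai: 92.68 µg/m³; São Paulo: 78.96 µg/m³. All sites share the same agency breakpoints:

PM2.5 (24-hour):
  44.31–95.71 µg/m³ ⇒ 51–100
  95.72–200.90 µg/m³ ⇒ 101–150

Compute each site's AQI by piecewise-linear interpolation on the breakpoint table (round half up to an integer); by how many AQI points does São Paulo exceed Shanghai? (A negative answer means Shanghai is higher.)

Los Angeles: 63.01 lies in 44.31–95.71, so I_lo=51, I_hi=100, C_lo=44.31, C_hi=95.71.
(100−51)/(95.71−44.31) × (63.01−44.31) + 51 = 49/51.40 × 18.70 + 51 ≈ 68.83 → 69.
Beijing: 200.52 ∈ [95.72, 200.90] ↔ index [101, 150].
101 + (200.52−95.72)·(150−101)/(200.90−95.72) = 101 + 104.80·49/105.18 ≈ 149.82, so AQI = 150.
Shanghai 92.68: bracket 44.31–95.71 → index 51–100; slope 49/51.40, offset 48.37.
AQI = 51 + 49/51.40·48.37 ≈ 97.11 ⇒ 97.
São Paulo: 78.96 lies in 44.31–95.71, so I_lo=51, I_hi=100, C_lo=44.31, C_hi=95.71.
(100−51)/(95.71−44.31) × (78.96−44.31) + 51 = 49/51.40 × 34.65 + 51 ≈ 84.03 → 84.
AQIs: Los Angeles=69, Beijing=150, Shanghai=97, São Paulo=84. São Paulo (84) − Shanghai (97) = -13.

-13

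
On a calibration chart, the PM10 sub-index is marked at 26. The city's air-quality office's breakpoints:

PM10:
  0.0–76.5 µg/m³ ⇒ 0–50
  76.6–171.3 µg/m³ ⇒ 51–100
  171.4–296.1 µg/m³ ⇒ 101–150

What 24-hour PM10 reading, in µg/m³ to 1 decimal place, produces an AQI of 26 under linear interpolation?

39.8

AQI 26 lies in the 0–50 band, which corresponds to 0.0–76.5 µg/m³.
C = 0.0 + (26−0)×(76.5−0.0)/(50−0) = 0.0 + 26×76.5/50 ≈ 39.780 µg/m³ → 39.8 µg/m³ to 1 dp.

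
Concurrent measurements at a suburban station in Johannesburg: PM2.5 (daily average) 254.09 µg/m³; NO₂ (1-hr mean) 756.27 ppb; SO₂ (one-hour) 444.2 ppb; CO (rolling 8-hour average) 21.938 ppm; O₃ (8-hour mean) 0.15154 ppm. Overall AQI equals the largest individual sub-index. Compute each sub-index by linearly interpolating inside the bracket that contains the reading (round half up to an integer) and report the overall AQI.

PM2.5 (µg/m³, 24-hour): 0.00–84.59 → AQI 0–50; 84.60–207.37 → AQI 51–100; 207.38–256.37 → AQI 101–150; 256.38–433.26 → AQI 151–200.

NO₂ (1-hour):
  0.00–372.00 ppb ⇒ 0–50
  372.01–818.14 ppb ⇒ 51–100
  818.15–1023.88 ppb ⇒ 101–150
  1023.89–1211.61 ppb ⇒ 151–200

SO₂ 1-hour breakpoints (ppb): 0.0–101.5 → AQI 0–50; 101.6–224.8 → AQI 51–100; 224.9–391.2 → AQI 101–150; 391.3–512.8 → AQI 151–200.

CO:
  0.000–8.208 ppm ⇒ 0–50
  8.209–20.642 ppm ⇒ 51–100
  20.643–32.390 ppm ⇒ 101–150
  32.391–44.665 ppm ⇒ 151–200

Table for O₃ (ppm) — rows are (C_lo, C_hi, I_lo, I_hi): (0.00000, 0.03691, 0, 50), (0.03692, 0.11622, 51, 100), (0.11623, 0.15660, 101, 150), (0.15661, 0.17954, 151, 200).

172

PM2.5: row 207.38–256.37 (AQI 101–150). (150−101)·(254.09−207.38)/(256.37−207.38) + 101 = 49·46.71/48.99 + 101 ≈ 147.72 → 148.
NO₂: 756.27 ∈ [372.01, 818.14] ↔ index [51, 100].
51 + (756.27−372.01)·(100−51)/(818.14−372.01) = 51 + 384.26·49/446.13 ≈ 93.20, so AQI = 93.
SO₂: 444.2 lies in 391.3–512.8, so I_lo=151, I_hi=200, C_lo=391.3, C_hi=512.8.
(200−151)/(512.8−391.3) × (444.2−391.3) + 151 = 49/121.5 × 52.9 + 151 ≈ 172.33 → 172.
CO 21.938: bracket 20.643–32.390 → index 101–150; slope 49/11.747, offset 1.295.
AQI = 101 + 49/11.747·1.295 ≈ 106.40 ⇒ 106.
O₃: 0.15154 ∈ [0.11623, 0.15660] ↔ index [101, 150].
101 + (0.15154−0.11623)·(150−101)/(0.15660−0.11623) = 101 + 0.03531·49/0.04037 ≈ 143.86, so AQI = 144.
Sub-indices: PM2.5→148, NO₂→93, SO₂→172, CO→106, O₃→144. Overall AQI = max = 172; dominant pollutant is SO₂.
AQI 172: Unhealthy.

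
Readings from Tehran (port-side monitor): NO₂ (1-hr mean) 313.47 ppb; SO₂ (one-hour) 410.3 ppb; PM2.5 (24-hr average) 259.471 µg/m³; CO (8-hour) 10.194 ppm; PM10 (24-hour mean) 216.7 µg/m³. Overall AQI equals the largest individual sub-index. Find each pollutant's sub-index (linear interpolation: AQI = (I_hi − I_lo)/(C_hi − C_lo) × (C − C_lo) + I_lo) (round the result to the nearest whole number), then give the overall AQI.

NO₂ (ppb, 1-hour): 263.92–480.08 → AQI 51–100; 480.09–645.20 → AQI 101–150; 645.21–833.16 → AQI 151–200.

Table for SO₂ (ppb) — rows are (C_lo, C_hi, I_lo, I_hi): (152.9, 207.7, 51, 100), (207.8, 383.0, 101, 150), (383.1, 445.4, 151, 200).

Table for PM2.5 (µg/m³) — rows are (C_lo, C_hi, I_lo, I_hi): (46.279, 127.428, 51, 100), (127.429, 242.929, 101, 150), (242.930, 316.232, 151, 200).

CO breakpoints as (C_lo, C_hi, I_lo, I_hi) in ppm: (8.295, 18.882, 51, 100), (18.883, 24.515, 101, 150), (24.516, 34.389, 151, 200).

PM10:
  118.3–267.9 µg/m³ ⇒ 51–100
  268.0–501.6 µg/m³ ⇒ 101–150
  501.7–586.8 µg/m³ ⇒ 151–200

NO₂: row 263.92–480.08 (AQI 51–100). (100−51)·(313.47−263.92)/(480.08−263.92) + 51 = 49·49.55/216.16 + 51 ≈ 62.23 → 62.
SO₂: row 383.1–445.4 (AQI 151–200). (200−151)·(410.3−383.1)/(445.4−383.1) + 151 = 49·27.2/62.3 + 151 ≈ 172.39 → 172.
PM2.5: 259.471 lies in 242.930–316.232, so I_lo=151, I_hi=200, C_lo=242.930, C_hi=316.232.
(200−151)/(316.232−242.930) × (259.471−242.930) + 151 = 49/73.302 × 16.541 + 151 ≈ 162.06 → 162.
CO 10.194: bracket 8.295–18.882 → index 51–100; slope 49/10.587, offset 1.899.
AQI = 51 + 49/10.587·1.899 ≈ 59.79 ⇒ 60.
PM10 216.7: bracket 118.3–267.9 → index 51–100; slope 49/149.6, offset 98.4.
AQI = 51 + 49/149.6·98.4 ≈ 83.23 ⇒ 83.
Sub-indices: NO₂→62, SO₂→172, PM2.5→162, CO→60, PM10→83. Overall AQI = max = 172; dominant pollutant is SO₂.

172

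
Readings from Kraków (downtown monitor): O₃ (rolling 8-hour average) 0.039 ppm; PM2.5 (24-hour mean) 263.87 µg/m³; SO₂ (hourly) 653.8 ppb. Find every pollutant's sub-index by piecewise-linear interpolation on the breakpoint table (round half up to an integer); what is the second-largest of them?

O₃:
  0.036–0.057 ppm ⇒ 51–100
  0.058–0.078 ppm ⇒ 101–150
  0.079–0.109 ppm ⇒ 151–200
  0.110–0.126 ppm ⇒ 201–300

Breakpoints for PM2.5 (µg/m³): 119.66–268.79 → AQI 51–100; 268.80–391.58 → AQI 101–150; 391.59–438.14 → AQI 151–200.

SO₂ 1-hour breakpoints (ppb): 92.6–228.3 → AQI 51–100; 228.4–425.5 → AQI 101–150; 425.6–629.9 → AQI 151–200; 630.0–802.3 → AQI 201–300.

O₃: 0.039 lies in 0.036–0.057, so I_lo=51, I_hi=100, C_lo=0.036, C_hi=0.057.
(100−51)/(0.057−0.036) × (0.039−0.036) + 51 = 49/0.021 × 0.003 + 51 ≈ 58.00 → 58.
PM2.5 263.87: bracket 119.66–268.79 → index 51–100; slope 49/149.13, offset 144.21.
AQI = 51 + 49/149.13·144.21 ≈ 98.38 ⇒ 98.
SO₂: row 630.0–802.3 (AQI 201–300). (300−201)·(653.8−630.0)/(802.3−630.0) + 201 = 99·23.8/172.3 + 201 ≈ 214.67 → 215.
Sub-indices: O₃→58, PM2.5→98, SO₂→215. Ranked high→low: 215, 98, 58. Second-highest sub-index = 98.

98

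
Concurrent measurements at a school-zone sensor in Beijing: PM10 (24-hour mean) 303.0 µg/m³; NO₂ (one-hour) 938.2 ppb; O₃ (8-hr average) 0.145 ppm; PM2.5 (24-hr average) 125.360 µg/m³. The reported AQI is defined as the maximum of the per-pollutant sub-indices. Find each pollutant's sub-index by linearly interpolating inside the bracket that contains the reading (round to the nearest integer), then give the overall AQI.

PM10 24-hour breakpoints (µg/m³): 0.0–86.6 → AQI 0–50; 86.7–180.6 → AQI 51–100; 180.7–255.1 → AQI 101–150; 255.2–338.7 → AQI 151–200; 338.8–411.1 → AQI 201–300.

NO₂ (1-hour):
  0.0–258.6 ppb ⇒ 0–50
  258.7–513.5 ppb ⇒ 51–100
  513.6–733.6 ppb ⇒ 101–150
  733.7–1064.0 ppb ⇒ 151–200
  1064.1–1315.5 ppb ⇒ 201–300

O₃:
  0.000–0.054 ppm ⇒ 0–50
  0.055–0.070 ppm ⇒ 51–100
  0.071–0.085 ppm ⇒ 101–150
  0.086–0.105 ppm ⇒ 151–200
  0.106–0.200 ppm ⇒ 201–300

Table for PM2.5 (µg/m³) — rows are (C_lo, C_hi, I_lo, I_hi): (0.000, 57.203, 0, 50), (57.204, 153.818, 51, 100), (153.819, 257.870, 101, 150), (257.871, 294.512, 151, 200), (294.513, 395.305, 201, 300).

242

PM10: 303.0 lies in 255.2–338.7, so I_lo=151, I_hi=200, C_lo=255.2, C_hi=338.7.
(200−151)/(338.7−255.2) × (303.0−255.2) + 151 = 49/83.5 × 47.8 + 151 ≈ 179.05 → 179.
NO₂ 938.2: bracket 733.7–1064.0 → index 151–200; slope 49/330.3, offset 204.5.
AQI = 151 + 49/330.3·204.5 ≈ 181.34 ⇒ 181.
O₃: 0.145 lies in 0.106–0.200, so I_lo=201, I_hi=300, C_lo=0.106, C_hi=0.200.
(300−201)/(0.200−0.106) × (0.145−0.106) + 201 = 99/0.094 × 0.039 + 201 ≈ 242.07 → 242.
PM2.5: 125.360 lies in 57.204–153.818, so I_lo=51, I_hi=100, C_lo=57.204, C_hi=153.818.
(100−51)/(153.818−57.204) × (125.360−57.204) + 51 = 49/96.614 × 68.156 + 51 ≈ 85.57 → 86.
Sub-indices: PM10→179, NO₂→181, O₃→242, PM2.5→86. Overall AQI = max = 242; dominant pollutant is O₃.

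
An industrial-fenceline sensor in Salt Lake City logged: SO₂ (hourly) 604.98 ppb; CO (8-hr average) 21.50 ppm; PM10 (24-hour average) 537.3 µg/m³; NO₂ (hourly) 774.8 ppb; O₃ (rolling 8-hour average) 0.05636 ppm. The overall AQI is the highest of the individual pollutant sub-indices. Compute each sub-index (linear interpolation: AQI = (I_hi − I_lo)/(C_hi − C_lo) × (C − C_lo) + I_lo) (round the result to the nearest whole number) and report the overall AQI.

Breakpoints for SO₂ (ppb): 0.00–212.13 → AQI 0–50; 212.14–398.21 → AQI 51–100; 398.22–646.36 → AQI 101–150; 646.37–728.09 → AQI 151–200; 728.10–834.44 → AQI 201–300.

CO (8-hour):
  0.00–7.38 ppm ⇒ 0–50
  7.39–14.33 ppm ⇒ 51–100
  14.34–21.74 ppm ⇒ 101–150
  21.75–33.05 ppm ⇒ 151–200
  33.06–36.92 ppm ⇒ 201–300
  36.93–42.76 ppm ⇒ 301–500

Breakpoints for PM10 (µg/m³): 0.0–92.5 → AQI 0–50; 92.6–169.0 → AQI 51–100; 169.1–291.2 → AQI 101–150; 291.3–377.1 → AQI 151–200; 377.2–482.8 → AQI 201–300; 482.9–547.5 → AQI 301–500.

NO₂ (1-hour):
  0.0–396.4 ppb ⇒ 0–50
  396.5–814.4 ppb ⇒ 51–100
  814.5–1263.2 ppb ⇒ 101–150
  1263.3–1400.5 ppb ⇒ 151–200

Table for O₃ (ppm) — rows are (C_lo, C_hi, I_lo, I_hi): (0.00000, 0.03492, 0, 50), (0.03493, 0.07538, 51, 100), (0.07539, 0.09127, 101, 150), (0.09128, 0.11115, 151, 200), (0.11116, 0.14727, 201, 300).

469

SO₂: row 398.22–646.36 (AQI 101–150). (150−101)·(604.98−398.22)/(646.36−398.22) + 101 = 49·206.76/248.14 + 101 ≈ 141.83 → 142.
CO 21.50: bracket 14.34–21.74 → index 101–150; slope 49/7.40, offset 7.16.
AQI = 101 + 49/7.40·7.16 ≈ 148.41 ⇒ 148.
PM10 537.3: bracket 482.9–547.5 → index 301–500; slope 199/64.6, offset 54.4.
AQI = 301 + 199/64.6·54.4 ≈ 468.58 ⇒ 469.
NO₂: 774.8 ∈ [396.5, 814.4] ↔ index [51, 100].
51 + (774.8−396.5)·(100−51)/(814.4−396.5) = 51 + 378.3·49/417.9 ≈ 95.36, so AQI = 95.
O₃: 0.05636 lies in 0.03493–0.07538, so I_lo=51, I_hi=100, C_lo=0.03493, C_hi=0.07538.
(100−51)/(0.07538−0.03493) × (0.05636−0.03493) + 51 = 49/0.04045 × 0.02143 + 51 ≈ 76.96 → 77.
Sub-indices: SO₂→142, CO→148, PM10→469, NO₂→95, O₃→77. Overall AQI = max = 469; dominant pollutant is PM10.
AQI 469: Hazardous.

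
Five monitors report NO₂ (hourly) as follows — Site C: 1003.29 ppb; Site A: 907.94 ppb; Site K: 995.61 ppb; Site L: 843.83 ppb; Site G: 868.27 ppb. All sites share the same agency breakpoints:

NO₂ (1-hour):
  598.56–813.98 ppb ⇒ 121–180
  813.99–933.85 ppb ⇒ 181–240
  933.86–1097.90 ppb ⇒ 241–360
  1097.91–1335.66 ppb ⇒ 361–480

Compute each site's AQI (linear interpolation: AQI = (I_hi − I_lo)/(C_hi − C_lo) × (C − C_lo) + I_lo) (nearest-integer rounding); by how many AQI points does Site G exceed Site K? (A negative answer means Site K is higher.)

Site C 1003.29: bracket 933.86–1097.90 → index 241–360; slope 119/164.04, offset 69.43.
AQI = 241 + 119/164.04·69.43 ≈ 291.37 ⇒ 291.
Site A: 907.94 ∈ [813.99, 933.85] ↔ index [181, 240].
181 + (907.94−813.99)·(240−181)/(933.85−813.99) = 181 + 93.95·59/119.86 ≈ 227.25, so AQI = 227.
Site K: 995.61 lies in 933.86–1097.90, so I_lo=241, I_hi=360, C_lo=933.86, C_hi=1097.90.
(360−241)/(1097.90−933.86) × (995.61−933.86) + 241 = 119/164.04 × 61.75 + 241 ≈ 285.80 → 286.
Site L: 843.83 lies in 813.99–933.85, so I_lo=181, I_hi=240, C_lo=813.99, C_hi=933.85.
(240−181)/(933.85−813.99) × (843.83−813.99) + 181 = 59/119.86 × 29.84 + 181 ≈ 195.69 → 196.
Site G 868.27: bracket 813.99–933.85 → index 181–240; slope 59/119.86, offset 54.28.
AQI = 181 + 59/119.86·54.28 ≈ 207.72 ⇒ 208.
AQIs: Site C=291, Site A=227, Site K=286, Site L=196, Site G=208. Site G (208) − Site K (286) = -78.

-78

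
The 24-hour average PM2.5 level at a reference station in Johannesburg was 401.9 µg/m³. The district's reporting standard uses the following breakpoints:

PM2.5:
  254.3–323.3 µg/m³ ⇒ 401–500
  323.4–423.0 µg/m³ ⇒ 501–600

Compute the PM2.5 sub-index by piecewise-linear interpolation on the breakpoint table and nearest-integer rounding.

579

PM2.5: 401.9 lies in 323.4–423.0, so I_lo=501, I_hi=600, C_lo=323.4, C_hi=423.0.
(600−501)/(423.0−323.4) × (401.9−323.4) + 501 = 99/99.6 × 78.5 + 501 ≈ 579.03 → 579.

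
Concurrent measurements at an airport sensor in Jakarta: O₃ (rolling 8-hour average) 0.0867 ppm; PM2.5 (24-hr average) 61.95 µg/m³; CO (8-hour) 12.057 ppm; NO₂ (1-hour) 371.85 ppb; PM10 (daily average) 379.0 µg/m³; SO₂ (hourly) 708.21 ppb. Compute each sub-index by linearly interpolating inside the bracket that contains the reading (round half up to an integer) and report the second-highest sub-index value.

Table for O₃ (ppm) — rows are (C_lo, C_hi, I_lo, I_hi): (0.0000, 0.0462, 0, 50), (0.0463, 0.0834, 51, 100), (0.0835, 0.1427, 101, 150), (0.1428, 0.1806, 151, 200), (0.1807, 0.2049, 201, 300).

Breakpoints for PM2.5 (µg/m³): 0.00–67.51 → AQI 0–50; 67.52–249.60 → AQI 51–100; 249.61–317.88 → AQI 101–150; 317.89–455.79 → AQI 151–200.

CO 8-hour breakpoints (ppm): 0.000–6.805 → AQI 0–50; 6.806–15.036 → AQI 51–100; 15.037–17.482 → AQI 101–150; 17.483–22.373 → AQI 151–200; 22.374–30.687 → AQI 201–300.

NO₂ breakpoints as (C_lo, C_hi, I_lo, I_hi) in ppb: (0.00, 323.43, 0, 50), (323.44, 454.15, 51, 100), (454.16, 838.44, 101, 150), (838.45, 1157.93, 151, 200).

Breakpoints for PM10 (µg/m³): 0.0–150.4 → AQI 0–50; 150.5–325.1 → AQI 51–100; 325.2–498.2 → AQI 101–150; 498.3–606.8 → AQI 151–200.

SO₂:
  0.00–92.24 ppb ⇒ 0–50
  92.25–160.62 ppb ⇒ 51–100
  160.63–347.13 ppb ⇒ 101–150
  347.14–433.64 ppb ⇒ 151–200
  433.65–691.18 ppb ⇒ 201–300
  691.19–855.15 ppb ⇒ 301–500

116

O₃: 0.0867 ∈ [0.0835, 0.1427] ↔ index [101, 150].
101 + (0.0867−0.0835)·(150−101)/(0.1427−0.0835) = 101 + 0.0032·49/0.0592 ≈ 103.65, so AQI = 104.
PM2.5 61.95: bracket 0.00–67.51 → index 0–50; slope 50/67.51, offset 61.95.
AQI = 0 + 50/67.51·61.95 ≈ 45.88 ⇒ 46.
CO: row 6.806–15.036 (AQI 51–100). (100−51)·(12.057−6.806)/(15.036−6.806) + 51 = 49·5.251/8.230 + 51 ≈ 82.26 → 82.
NO₂: 371.85 lies in 323.44–454.15, so I_lo=51, I_hi=100, C_lo=323.44, C_hi=454.15.
(100−51)/(454.15−323.44) × (371.85−323.44) + 51 = 49/130.71 × 48.41 + 51 ≈ 69.15 → 69.
PM10: 379.0 ∈ [325.2, 498.2] ↔ index [101, 150].
101 + (379.0−325.2)·(150−101)/(498.2−325.2) = 101 + 53.8·49/173.0 ≈ 116.24, so AQI = 116.
SO₂: 708.21 ∈ [691.19, 855.15] ↔ index [301, 500].
301 + (708.21−691.19)·(500−301)/(855.15−691.19) = 301 + 17.02·199/163.96 ≈ 321.66, so AQI = 322.
Sub-indices: O₃→104, PM2.5→46, CO→82, NO₂→69, PM10→116, SO₂→322. Ranked high→low: 322, 116, 104, 82, 69, 46. Second-highest sub-index = 116.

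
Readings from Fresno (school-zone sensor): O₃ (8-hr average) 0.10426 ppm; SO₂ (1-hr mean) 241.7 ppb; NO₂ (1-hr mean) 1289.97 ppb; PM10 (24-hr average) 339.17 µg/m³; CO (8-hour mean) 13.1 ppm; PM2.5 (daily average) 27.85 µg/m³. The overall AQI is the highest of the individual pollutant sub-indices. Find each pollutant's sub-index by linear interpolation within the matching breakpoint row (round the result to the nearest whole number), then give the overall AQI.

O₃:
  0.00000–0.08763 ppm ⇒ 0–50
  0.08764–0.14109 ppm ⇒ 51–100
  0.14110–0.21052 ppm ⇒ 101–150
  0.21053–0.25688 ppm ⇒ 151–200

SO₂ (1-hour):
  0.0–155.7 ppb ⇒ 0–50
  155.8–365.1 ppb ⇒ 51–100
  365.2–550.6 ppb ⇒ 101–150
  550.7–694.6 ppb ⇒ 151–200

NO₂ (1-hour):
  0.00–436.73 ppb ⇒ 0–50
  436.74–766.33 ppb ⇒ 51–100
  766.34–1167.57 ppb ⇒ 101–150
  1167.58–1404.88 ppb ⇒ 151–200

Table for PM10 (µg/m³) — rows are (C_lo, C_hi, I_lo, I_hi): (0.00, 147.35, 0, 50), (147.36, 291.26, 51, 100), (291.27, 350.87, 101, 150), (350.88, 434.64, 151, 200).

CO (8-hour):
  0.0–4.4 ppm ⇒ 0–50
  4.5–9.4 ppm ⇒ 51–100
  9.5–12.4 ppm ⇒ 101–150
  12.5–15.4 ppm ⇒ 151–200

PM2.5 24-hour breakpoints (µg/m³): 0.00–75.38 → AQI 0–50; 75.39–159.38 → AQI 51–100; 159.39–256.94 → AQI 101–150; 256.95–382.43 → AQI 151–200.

176

O₃: 0.10426 lies in 0.08764–0.14109, so I_lo=51, I_hi=100, C_lo=0.08764, C_hi=0.14109.
(100−51)/(0.14109−0.08764) × (0.10426−0.08764) + 51 = 49/0.05345 × 0.01662 + 51 ≈ 66.24 → 66.
SO₂: 241.7 ∈ [155.8, 365.1] ↔ index [51, 100].
51 + (241.7−155.8)·(100−51)/(365.1−155.8) = 51 + 85.9·49/209.3 ≈ 71.11, so AQI = 71.
NO₂ 1289.97: bracket 1167.58–1404.88 → index 151–200; slope 49/237.30, offset 122.39.
AQI = 151 + 49/237.30·122.39 ≈ 176.27 ⇒ 176.
PM10: 339.17 lies in 291.27–350.87, so I_lo=101, I_hi=150, C_lo=291.27, C_hi=350.87.
(150−101)/(350.87−291.27) × (339.17−291.27) + 101 = 49/59.60 × 47.90 + 101 ≈ 140.38 → 140.
CO: row 12.5–15.4 (AQI 151–200). (200−151)·(13.1−12.5)/(15.4−12.5) + 151 = 49·0.6/2.9 + 151 ≈ 161.14 → 161.
PM2.5: 27.85 lies in 0.00–75.38, so I_lo=0, I_hi=50, C_lo=0.00, C_hi=75.38.
(50−0)/(75.38−0.00) × (27.85−0.00) + 0 = 50/75.38 × 27.85 + 0 ≈ 18.47 → 18.
Sub-indices: O₃→66, SO₂→71, NO₂→176, PM10→140, CO→161, PM2.5→18. Overall AQI = max = 176; dominant pollutant is NO₂.
AQI 176: Unhealthy.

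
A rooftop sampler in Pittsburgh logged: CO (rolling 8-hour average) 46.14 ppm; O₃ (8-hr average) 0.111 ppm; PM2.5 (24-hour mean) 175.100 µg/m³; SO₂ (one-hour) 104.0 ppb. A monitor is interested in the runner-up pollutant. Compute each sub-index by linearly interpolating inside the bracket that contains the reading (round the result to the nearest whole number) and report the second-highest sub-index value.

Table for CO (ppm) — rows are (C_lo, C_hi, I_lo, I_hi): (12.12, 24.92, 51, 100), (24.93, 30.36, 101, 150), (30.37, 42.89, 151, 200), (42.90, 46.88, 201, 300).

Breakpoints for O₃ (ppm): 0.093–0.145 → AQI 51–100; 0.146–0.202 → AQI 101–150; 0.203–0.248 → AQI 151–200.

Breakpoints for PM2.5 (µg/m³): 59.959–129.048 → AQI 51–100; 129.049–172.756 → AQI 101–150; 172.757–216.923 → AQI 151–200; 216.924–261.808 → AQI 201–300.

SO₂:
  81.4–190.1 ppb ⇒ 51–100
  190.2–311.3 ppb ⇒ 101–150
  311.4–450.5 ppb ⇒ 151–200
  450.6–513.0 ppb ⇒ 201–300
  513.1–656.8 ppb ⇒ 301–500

154

CO: 46.14 lies in 42.90–46.88, so I_lo=201, I_hi=300, C_lo=42.90, C_hi=46.88.
(300−201)/(46.88−42.90) × (46.14−42.90) + 201 = 99/3.98 × 3.24 + 201 ≈ 281.59 → 282.
O₃: row 0.093–0.145 (AQI 51–100). (100−51)·(0.111−0.093)/(0.145−0.093) + 51 = 49·0.018/0.052 + 51 ≈ 67.96 → 68.
PM2.5 175.100: bracket 172.757–216.923 → index 151–200; slope 49/44.166, offset 2.343.
AQI = 151 + 49/44.166·2.343 ≈ 153.60 ⇒ 154.
SO₂: 104.0 ∈ [81.4, 190.1] ↔ index [51, 100].
51 + (104.0−81.4)·(100−51)/(190.1−81.4) = 51 + 22.6·49/108.7 ≈ 61.19, so AQI = 61.
Sub-indices: CO→282, O₃→68, PM2.5→154, SO₂→61. Ranked high→low: 282, 154, 68, 61. Second-highest sub-index = 154.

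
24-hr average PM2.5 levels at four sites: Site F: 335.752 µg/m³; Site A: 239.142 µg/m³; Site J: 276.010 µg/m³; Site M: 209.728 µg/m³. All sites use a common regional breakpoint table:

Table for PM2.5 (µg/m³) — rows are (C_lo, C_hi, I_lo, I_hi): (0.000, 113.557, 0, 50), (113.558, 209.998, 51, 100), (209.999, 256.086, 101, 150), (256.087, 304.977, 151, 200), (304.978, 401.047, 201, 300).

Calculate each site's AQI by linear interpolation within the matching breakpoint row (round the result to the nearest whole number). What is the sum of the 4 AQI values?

Site F: 335.752 lies in 304.978–401.047, so I_lo=201, I_hi=300, C_lo=304.978, C_hi=401.047.
(300−201)/(401.047−304.978) × (335.752−304.978) + 201 = 99/96.069 × 30.774 + 201 ≈ 232.71 → 233.
Site A 239.142: bracket 209.999–256.086 → index 101–150; slope 49/46.087, offset 29.143.
AQI = 101 + 49/46.087·29.143 ≈ 131.99 ⇒ 132.
Site J: row 256.087–304.977 (AQI 151–200). (200−151)·(276.010−256.087)/(304.977−256.087) + 151 = 49·19.923/48.890 + 151 ≈ 170.97 → 171.
Site M: 209.728 lies in 113.558–209.998, so I_lo=51, I_hi=100, C_lo=113.558, C_hi=209.998.
(100−51)/(209.998−113.558) × (209.728−113.558) + 51 = 49/96.440 × 96.170 + 51 ≈ 99.86 → 100.
AQIs: Site F=233, Site A=132, Site J=171, Site M=100. Sum = 233 + 132 + 171 + 100 = 636.

636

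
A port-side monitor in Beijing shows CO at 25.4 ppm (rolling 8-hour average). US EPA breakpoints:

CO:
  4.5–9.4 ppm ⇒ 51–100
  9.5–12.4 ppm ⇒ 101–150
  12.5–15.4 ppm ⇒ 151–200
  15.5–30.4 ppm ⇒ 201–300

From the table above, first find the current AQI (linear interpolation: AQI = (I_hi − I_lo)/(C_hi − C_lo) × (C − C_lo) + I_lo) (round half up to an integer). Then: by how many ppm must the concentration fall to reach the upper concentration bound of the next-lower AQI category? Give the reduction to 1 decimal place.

10.0

CO: row 15.5–30.4 (AQI 201–300). (300−201)·(25.4−15.5)/(30.4−15.5) + 201 = 99·9.9/14.9 + 201 ≈ 266.78 → 267.
Current AQI 267 is in the Very Unhealthy range (201–300). The next-lower category tops out at AQI 200, whose upper concentration bound is 15.4 ppm.
Reduction needed = 25.4 − 15.4 = 10.0 ppm.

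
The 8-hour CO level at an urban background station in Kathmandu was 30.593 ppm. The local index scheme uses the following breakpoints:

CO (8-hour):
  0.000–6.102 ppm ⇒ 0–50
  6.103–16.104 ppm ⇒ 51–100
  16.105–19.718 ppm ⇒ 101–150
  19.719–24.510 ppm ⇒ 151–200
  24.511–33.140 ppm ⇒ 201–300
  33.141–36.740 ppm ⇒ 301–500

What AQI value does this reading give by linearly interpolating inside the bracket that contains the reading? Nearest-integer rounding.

CO: 30.593 lies in 24.511–33.140, so I_lo=201, I_hi=300, C_lo=24.511, C_hi=33.140.
(300−201)/(33.140−24.511) × (30.593−24.511) + 201 = 99/8.629 × 6.082 + 201 ≈ 270.78 → 271.
AQI 271 falls in the Very Unhealthy category.

271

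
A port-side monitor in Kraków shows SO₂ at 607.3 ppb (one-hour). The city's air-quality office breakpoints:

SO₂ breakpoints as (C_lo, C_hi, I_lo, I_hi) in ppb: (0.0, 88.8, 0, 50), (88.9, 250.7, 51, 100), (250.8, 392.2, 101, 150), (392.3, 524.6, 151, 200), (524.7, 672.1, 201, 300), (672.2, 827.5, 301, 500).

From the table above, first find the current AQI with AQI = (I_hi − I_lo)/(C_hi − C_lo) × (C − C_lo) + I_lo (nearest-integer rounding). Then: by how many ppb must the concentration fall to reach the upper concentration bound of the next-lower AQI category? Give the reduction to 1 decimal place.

SO₂: row 524.7–672.1 (AQI 201–300). (300−201)·(607.3−524.7)/(672.1−524.7) + 201 = 99·82.6/147.4 + 201 ≈ 256.48 → 256.
Current AQI 256 is in the Very Unhealthy range (201–300). The next-lower category tops out at AQI 200, whose upper concentration bound is 524.6 ppb.
Reduction needed = 607.3 − 524.6 = 82.7 ppb.

82.7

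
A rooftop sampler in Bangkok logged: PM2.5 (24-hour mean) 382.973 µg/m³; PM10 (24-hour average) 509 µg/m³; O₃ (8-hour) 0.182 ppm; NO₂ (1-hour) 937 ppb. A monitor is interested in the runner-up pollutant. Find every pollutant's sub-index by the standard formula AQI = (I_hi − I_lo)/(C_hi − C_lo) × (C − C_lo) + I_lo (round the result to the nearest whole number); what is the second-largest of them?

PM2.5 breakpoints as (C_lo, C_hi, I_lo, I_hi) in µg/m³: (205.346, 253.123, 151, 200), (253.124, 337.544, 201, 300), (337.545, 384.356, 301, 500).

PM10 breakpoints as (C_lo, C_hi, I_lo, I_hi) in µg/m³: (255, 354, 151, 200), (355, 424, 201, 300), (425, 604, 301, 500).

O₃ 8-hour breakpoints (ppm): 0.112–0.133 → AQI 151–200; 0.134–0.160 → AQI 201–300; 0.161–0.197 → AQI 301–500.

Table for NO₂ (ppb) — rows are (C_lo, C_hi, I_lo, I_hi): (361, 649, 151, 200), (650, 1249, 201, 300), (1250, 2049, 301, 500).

417

PM2.5 382.973: bracket 337.545–384.356 → index 301–500; slope 199/46.811, offset 45.428.
AQI = 301 + 199/46.811·45.428 ≈ 494.12 ⇒ 494.
PM10 509: bracket 425–604 → index 301–500; slope 199/179, offset 84.
AQI = 301 + 199/179·84 ≈ 394.39 ⇒ 394.
O₃: 0.182 ∈ [0.161, 0.197] ↔ index [301, 500].
301 + (0.182−0.161)·(500−301)/(0.197−0.161) = 301 + 0.021·199/0.036 ≈ 417.08, so AQI = 417.
NO₂: 937 ∈ [650, 1249] ↔ index [201, 300].
201 + (937−650)·(300−201)/(1249−650) = 201 + 287·99/599 ≈ 248.43, so AQI = 248.
Sub-indices: PM2.5→494, PM10→394, O₃→417, NO₂→248. Ranked high→low: 494, 417, 394, 248. Second-highest sub-index = 417.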